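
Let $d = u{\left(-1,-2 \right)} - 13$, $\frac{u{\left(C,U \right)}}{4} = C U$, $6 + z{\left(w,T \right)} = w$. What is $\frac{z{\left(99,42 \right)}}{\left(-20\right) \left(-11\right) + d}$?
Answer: $\frac{93}{215} \approx 0.43256$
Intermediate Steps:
$z{\left(w,T \right)} = -6 + w$
$u{\left(C,U \right)} = 4 C U$
$d = -5$ ($d = 4 \left(-1\right) \left(-2\right) - 13 = 8 - 13 = -5$)
$\frac{z{\left(99,42 \right)}}{\left(-20\right) \left(-11\right) + d} = \frac{-6 + 99}{\left(-20\right) \left(-11\right) - 5} = \frac{93}{220 - 5} = \frac{93}{215}$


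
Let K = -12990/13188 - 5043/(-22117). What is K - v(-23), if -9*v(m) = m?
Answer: -1449291937/437518494 ≈ -3.3125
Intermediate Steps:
v(m) = -m/9
K = -36798791/48613166 (K = -12990*1/13188 - 5043*(-1/22117) = -2165/2198 + 5043/22117 = -36798791/48613166 ≈ -0.75697)
K - v(-23) = -36798791/48613166 - (-1)*(-23)/9 = -36798791/48613166 - 1*23/9 = -36798791/48613166 - 23/9 = -1449291937/437518494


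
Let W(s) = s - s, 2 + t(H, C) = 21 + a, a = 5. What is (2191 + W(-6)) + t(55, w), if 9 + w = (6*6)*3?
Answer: 2215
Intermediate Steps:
w = 99 (w = -9 + (6*6)*3 = -9 + 36*3 = -9 + 108 = 99)
t(H, C) = 24 (t(H, C) = -2 + (21 + 5) = -2 + 26 = 24)
W(s) = 0
(2191 + W(-6)) + t(55, w) = (2191 + 0) + 24 = 2191 + 24 = 2215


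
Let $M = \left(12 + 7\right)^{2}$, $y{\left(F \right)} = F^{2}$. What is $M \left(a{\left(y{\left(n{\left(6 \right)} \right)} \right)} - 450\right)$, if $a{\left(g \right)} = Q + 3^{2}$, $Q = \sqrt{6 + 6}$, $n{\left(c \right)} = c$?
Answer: $-159201 + 722 \sqrt{3} \approx -1.5795 \cdot 10^{5}$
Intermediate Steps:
$Q = 2 \sqrt{3}$ ($Q = \sqrt{12} = 2 \sqrt{3} \approx 3.4641$)
$a{\left(g \right)} = 9 + 2 \sqrt{3}$ ($a{\left(g \right)} = 2 \sqrt{3} + 3^{2} = 2 \sqrt{3} + 9 = 9 + 2 \sqrt{3}$)
$M = 361$ ($M = 19^{2} = 361$)
$M \left(a{\left(y{\left(n{\left(6 \right)} \right)} \right)} - 450\right) = 361 \left(\left(9 + 2 \sqrt{3}\right) - 450\right) = 361 \left(-441 + 2 \sqrt{3}\right) = -159201 + 722 \sqrt{3}$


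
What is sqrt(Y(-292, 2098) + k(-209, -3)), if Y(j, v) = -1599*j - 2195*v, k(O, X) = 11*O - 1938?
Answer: 3*I*sqrt(460271) ≈ 2035.3*I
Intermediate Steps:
k(O, X) = -1938 + 11*O
Y(j, v) = -2195*v - 1599*j
sqrt(Y(-292, 2098) + k(-209, -3)) = sqrt((-2195*2098 - 1599*(-292)) + (-1938 + 11*(-209))) = sqrt((-4605110 + 466908) + (-1938 - 2299)) = sqrt(-4138202 - 4237) = sqrt(-4142439) = 3*I*sqrt(460271)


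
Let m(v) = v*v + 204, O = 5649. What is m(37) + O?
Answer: 7222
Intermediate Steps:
m(v) = 204 + v² (m(v) = v² + 204 = 204 + v²)
m(37) + O = (204 + 37²) + 5649 = (204 + 1369) + 5649 = 1573 + 5649 = 7222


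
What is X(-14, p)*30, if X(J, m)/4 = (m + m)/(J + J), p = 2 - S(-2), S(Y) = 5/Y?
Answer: -270/7 ≈ -38.571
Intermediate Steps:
p = 9/2 (p = 2 - 5/(-2) = 2 - 5*(-1)/2 = 2 - 1*(-5/2) = 2 + 5/2 = 9/2 ≈ 4.5000)
X(J, m) = 4*m/J (X(J, m) = 4*((m + m)/(J + J)) = 4*((2*m)/((2*J))) = 4*((2*m)*(1/(2*J))) = 4*(m/J) = 4*m/J)
X(-14, p)*30 = (4*(9/2)/(-14))*30 = (4*(9/2)*(-1/14))*30 = -9/7*30 = -270/7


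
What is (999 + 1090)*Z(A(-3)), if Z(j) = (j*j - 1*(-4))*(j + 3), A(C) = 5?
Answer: 484648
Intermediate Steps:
Z(j) = (3 + j)*(4 + j²) (Z(j) = (j² + 4)*(3 + j) = (4 + j²)*(3 + j) = (3 + j)*(4 + j²))
(999 + 1090)*Z(A(-3)) = (999 + 1090)*(12 + 5³ + 3*5² + 4*5) = 2089*(12 + 125 + 3*25 + 20) = 2089*(12 + 125 + 75 + 20) = 2089*232 = 484648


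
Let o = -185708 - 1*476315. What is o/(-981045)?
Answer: 662023/981045 ≈ 0.67481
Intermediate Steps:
o = -662023 (o = -185708 - 476315 = -662023)
o/(-981045) = -662023/(-981045) = -662023*(-1/981045) = 662023/981045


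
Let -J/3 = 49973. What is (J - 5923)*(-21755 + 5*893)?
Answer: 2694508180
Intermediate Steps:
J = -149919 (J = -3*49973 = -149919)
(J - 5923)*(-21755 + 5*893) = (-149919 - 5923)*(-21755 + 5*893) = -155842*(-21755 + 4465) = -155842*(-17290) = 2694508180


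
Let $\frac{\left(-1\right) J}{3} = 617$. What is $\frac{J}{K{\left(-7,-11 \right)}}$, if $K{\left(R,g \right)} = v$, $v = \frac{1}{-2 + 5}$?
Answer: $-5553$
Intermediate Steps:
$v = \frac{1}{3} \approx 0.33333$
$K{\left(R,g \right)} = \frac{1}{3}$
$J = -1851$ ($J = \left(-3\right) 617 = -1851$)
$\frac{J}{K{\left(-7,-11 \right)}} = - 1851 \frac{1}{\frac{1}{3}} = \left(-1851\right) 3 = -5553$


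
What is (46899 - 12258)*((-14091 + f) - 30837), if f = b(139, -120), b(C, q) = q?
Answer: -1560507768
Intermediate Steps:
f = -120
(46899 - 12258)*((-14091 + f) - 30837) = (46899 - 12258)*((-14091 - 120) - 30837) = 34641*(-14211 - 30837) = 34641*(-45048) = -1560507768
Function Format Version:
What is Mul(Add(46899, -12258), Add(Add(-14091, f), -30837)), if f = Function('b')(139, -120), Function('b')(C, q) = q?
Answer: -1560507768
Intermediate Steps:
f = -120
Mul(Add(46899, -12258), Add(Add(-14091, f), -30837)) = Mul(Add(46899, -12258), Add(Add(-14091, -120), -30837)) = Mul(34641, Add(-14211, -30837)) = Mul(34641, -45048) = -1560507768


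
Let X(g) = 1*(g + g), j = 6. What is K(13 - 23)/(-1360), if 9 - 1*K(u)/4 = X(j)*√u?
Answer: -9/340 + 3*I*√10/85 ≈ -0.026471 + 0.11161*I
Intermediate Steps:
X(g) = 2*g (X(g) = 1*(2*g) = 2*g)
K(u) = 36 - 48*√u (K(u) = 36 - 4*2*6*√u = 36 - 48*√u)
K(13 - 23)/(-1360) = (36 - 48*√(13 - 23))/(-1360) = (36 - 48*I*√10)*(-1/1360) = -9/340 + 3*I*√10/85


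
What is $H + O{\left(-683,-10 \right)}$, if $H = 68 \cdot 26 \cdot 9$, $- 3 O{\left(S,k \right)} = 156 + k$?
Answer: $\frac{47590}{3} \approx 15863.0$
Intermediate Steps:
$O{\left(S,k \right)} = -52 - \frac{k}{3}$ ($O{\left(S,k \right)} = - \frac{156 + k}{3} = -52 - \frac{k}{3}$)
$H = 15912$ ($H = 1768 \cdot 9 = 15912$)
$H + O{\left(-683,-10 \right)} = 15912 - \frac{146}{3} = \frac{47590}{3}$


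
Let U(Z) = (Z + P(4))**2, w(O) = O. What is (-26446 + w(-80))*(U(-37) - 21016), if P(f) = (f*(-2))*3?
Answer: 458767170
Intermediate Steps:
P(f) = -6*f (P(f) = -2*f*3 = -6*f)
U(Z) = (-24 + Z)**2 (U(Z) = (Z - 6*4)**2 = (Z - 24)**2 = (-24 + Z)**2)
(-26446 + w(-80))*(U(-37) - 21016) = (-26446 - 80)*((-24 - 37)**2 - 21016) = -26526*((-61)**2 - 21016) = -26526*(3721 - 21016) = -26526*(-17295) = 458767170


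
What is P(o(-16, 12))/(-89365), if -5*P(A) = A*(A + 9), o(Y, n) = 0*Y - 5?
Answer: -4/89365 ≈ -4.4760e-5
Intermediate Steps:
o(Y, n) = -5 (o(Y, n) = 0 - 5 = -5)
P(A) = -A*(9 + A)/5 (P(A) = -A*(A + 9)/5 = -A*(9 + A)/5)
P(o(-16, 12))/(-89365) = -1/5*(-5)*(9 - 5)/(-89365) = -1/5*(-5)*4*(-1/89365) = 4*(-1/89365) = -4/89365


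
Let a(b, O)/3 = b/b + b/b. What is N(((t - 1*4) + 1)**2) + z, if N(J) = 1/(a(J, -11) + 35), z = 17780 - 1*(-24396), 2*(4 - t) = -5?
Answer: 1729217/41 ≈ 42176.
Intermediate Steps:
a(b, O) = 6 (a(b, O) = 3*(b/b + b/b) = 3*(1 + 1) = 3*2 = 6)
t = 13/2 (t = 4 - 1/2*(-5) = 4 + 5/2 = 13/2 ≈ 6.5000)
z = 42176 (z = 17780 + 24396 = 42176)
N(J) = 1/41 (N(J) = 1/(6 + 35) = 1/41)
N(((t - 1*4) + 1)**2) + z = 1/41 + 42176 = 1729217/41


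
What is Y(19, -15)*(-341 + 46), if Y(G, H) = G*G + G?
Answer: -112100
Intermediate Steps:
Y(G, H) = G + G**2 (Y(G, H) = G**2 + G = G + G**2)
Y(19, -15)*(-341 + 46) = (19*(1 + 19))*(-341 + 46) = (19*20)*(-295) = 380*(-295) = -112100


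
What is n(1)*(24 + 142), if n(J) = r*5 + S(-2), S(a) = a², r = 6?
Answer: 5644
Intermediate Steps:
n(J) = 34 (n(J) = 6*5 + (-2)² = 30 + 4 = 34)
n(1)*(24 + 142) = 34*(24 + 142) = 34*166 = 5644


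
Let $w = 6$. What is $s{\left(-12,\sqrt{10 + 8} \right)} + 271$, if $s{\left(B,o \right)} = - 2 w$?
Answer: $259$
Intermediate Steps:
$s{\left(B,o \right)} = -12$ ($s{\left(B,o \right)} = \left(-2\right) 6 = -12$)
$s{\left(-12,\sqrt{10 + 8} \right)} + 271 = -12 + 271 = 259$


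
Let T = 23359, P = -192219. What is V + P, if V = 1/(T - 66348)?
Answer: -8263302592/42989 ≈ -1.9222e+5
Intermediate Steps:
V = -1/42989 (V = 1/(23359 - 66348) = 1/(-42989) = -1/42989 ≈ -2.3262e-5)
V + P = -1/42989 - 192219 = -8263302592/42989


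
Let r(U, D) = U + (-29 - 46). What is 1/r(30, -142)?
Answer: -1/45 ≈ -0.022222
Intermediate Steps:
r(U, D) = -75 + U (r(U, D) = U - 75 = -75 + U)
1/r(30, -142) = 1/(-75 + 30) = 1/(-45) = -1/45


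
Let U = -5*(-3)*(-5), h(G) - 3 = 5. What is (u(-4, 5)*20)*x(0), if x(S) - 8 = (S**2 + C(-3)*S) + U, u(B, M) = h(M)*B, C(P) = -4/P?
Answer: 42880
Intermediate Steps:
h(G) = 8 (h(G) = 3 + 5 = 8)
u(B, M) = 8*B
U = -75 (U = 15*(-5) = -75)
x(S) = -67 + S**2 + 4*S/3 (x(S) = 8 + ((S**2 + (-4/(-3))*S) - 75) = 8 + ((S**2 + (-4*(-1/3))*S) - 75) = 8 + ((S**2 + 4*S/3) - 75) = 8 + (-75 + S**2 + 4*S/3) = -67 + S**2 + 4*S/3)
(u(-4, 5)*20)*x(0) = ((8*(-4))*20)*(-67 + 0**2 + (4/3)*0) = (-32*20)*(-67 + 0 + 0) = -640*(-67) = 42880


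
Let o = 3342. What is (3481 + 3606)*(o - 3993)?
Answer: -4613637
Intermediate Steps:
(3481 + 3606)*(o - 3993) = (3481 + 3606)*(3342 - 3993) = 7087*(-651) = -4613637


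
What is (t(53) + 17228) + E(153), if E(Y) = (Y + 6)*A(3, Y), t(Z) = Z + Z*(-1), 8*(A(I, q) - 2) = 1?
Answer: 140527/8 ≈ 17566.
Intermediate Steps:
A(I, q) = 17/8 (A(I, q) = 2 + (1/8)*1 = 2 + 1/8 = 17/8)
t(Z) = 0 (t(Z) = Z - Z = 0)
E(Y) = 51/4 + 17*Y/8 (E(Y) = (Y + 6)*(17/8) = (6 + Y)*(17/8) = 51/4 + 17*Y/8)
(t(53) + 17228) + E(153) = (0 + 17228) + (51/4 + (17/8)*153) = 17228 + (51/4 + 2601/8) = 17228 + 2703/8 = 140527/8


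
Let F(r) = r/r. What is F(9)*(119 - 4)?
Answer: 115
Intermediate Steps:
F(r) = 1
F(9)*(119 - 4) = 1*(119 - 4) = 1*115 = 115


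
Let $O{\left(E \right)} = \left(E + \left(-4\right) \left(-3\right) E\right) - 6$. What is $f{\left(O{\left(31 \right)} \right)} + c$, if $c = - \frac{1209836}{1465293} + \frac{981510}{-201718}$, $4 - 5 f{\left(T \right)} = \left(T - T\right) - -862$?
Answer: $- \frac{131007706154141}{738939933435} \approx -177.29$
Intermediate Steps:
$O{\left(E \right)} = -6 + 13 E$ ($O{\left(E \right)} = \left(E + 12 E\right) - 6 = 13 E - 6 = -6 + 13 E$)
$f{\left(T \right)} = - \frac{858}{5}$ ($f{\left(T \right)} = \frac{4}{5} - \frac{\left(T - T\right) - -862}{5} = \frac{4}{5} - \frac{0 + 862}{5} = \frac{4}{5} - \frac{862}{5} = - \frac{858}{5}$)
$c = - \frac{841122715339}{147787986687}$ ($c = \left(-1209836\right) \frac{1}{1465293} + 981510 \left(- \frac{1}{201718}\right) = - \frac{1209836}{1465293} - \frac{490755}{100859} = - \frac{841122715339}{147787986687} \approx -5.6914$)
$f{\left(O{\left(31 \right)} \right)} + c = - \frac{858}{5} - \frac{841122715339}{147787986687} = - \frac{131007706154141}{738939933435}$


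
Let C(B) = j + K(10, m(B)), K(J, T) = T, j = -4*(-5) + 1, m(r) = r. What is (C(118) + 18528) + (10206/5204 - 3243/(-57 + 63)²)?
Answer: 290053441/15612 ≈ 18579.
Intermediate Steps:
j = 21 (j = 20 + 1 = 21)
C(B) = 21 + B
(C(118) + 18528) + (10206/5204 - 3243/(-57 + 63)²) = ((21 + 118) + 18528) + (10206/5204 - 3243/(-57 + 63)²) = (139 + 18528) + (10206*(1/5204) - 3243/(6²)) = 18667 + (5103/2602 - 3243/36) = 18667 + (5103/2602 - 3243*1/36) = 18667 + (5103/2602 - 1081/12) = 18667 - 1375763/15612 = 290053441/15612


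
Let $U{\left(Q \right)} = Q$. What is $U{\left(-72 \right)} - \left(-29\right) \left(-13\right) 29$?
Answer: $-11005$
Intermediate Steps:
$U{\left(-72 \right)} - \left(-29\right) \left(-13\right) 29 = -72 - \left(-29\right) \left(-13\right) 29 = -72 - 377 \cdot 29 = -72 - 10933 = -11005$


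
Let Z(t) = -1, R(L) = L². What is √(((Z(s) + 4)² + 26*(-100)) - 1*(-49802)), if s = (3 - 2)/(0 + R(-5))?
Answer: √47211 ≈ 217.28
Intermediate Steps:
s = 1/25 (s = (3 - 2)/(0 + (-5)²) = 1/(0 + 25) = 1/25 ≈ 0.040000)
√(((Z(s) + 4)² + 26*(-100)) - 1*(-49802)) = √(((-1 + 4)² + 26*(-100)) - 1*(-49802)) = √((3² - 2600) + 49802) = √((9 - 2600) + 49802) = √(-2591 + 49802) = √47211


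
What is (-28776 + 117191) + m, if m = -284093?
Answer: -195678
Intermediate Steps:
(-28776 + 117191) + m = (-28776 + 117191) - 284093 = 88415 - 284093 = -195678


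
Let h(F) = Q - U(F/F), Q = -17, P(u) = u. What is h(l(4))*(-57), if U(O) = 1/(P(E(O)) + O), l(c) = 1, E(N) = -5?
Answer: 3819/4 ≈ 954.75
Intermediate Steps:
U(O) = 1/(-5 + O)
h(F) = -67/4 (h(F) = -17 - 1/(-5 + F/F) = -17 - 1/(-5 + 1) = -17 - 1/(-4) = -17 - 1*(-1/4) = -17 + 1/4 = -67/4)
h(l(4))*(-57) = -67/4*(-57) = 3819/4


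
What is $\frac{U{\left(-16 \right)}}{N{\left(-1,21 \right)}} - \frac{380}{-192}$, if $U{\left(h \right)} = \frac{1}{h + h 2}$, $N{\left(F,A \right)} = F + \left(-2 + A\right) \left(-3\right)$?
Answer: $\frac{1837}{928} \approx 1.9795$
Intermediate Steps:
$N{\left(F,A \right)} = 6 + F - 3 A$ ($N{\left(F,A \right)} = F - \left(-6 + 3 A\right) = 6 + F - 3 A$)
$U{\left(h \right)} = \frac{1}{3 h}$ ($U{\left(h \right)} = \frac{1}{h + 2 h} = \frac{1}{3 h}$)
$\frac{U{\left(-16 \right)}}{N{\left(-1,21 \right)}} - \frac{380}{-192} = \frac{\frac{1}{3} \frac{1}{-16}}{6 - 1 - 63} - \frac{380}{-192} = \frac{\frac{1}{3} \left(- \frac{1}{16}\right)}{6 - 1 - 63} - - \frac{95}{48} = - \frac{1}{48 \left(-58\right)} + \frac{95}{48} = \left(- \frac{1}{48}\right) \left(- \frac{1}{58}\right) + \frac{95}{48} = \frac{1}{2784} + \frac{95}{48} = \frac{1837}{928}$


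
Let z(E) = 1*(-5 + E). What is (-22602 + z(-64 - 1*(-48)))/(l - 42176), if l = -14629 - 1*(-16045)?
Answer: 22623/40760 ≈ 0.55503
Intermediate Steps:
z(E) = -5 + E
l = 1416 (l = -14629 + 16045 = 1416)
(-22602 + z(-64 - 1*(-48)))/(l - 42176) = (-22602 + (-5 + (-64 - 1*(-48))))/(1416 - 42176) = (-22602 + (-5 + (-64 + 48)))/(-40760) = (-22602 + (-5 - 16))*(-1/40760) = (-22602 - 21)*(-1/40760) = -22623*(-1/40760) = 22623/40760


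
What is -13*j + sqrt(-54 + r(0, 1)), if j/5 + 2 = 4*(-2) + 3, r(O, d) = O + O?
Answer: 455 + 3*I*sqrt(6) ≈ 455.0 + 7.3485*I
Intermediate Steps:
r(O, d) = 2*O
j = -35 (j = -10 + 5*(4*(-2) + 3) = -10 + 5*(-8 + 3) = -10 + 5*(-5) = -10 - 25 = -35)
-13*j + sqrt(-54 + r(0, 1)) = -13*(-35) + sqrt(-54 + 2*0) = 455 + sqrt(-54 + 0) = 455 + sqrt(-54) = 455 + 3*I*sqrt(6)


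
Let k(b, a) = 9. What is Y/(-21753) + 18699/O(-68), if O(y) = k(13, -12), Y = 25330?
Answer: 45170153/21753 ≈ 2076.5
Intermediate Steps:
O(y) = 9
Y/(-21753) + 18699/O(-68) = 25330/(-21753) + 18699/9 = 25330*(-1/21753) + 18699*(⅑) = -25330/21753 + 6233/3 = 45170153/21753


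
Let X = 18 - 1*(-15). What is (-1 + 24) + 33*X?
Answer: 1112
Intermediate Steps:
X = 33 (X = 18 + 15 = 33)
(-1 + 24) + 33*X = (-1 + 24) + 33*33 = 23 + 1089 = 1112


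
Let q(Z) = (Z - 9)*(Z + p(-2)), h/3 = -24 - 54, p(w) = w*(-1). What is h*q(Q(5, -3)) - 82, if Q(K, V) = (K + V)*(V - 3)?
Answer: -49222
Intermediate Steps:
p(w) = -w
h = -234 (h = 3*(-24 - 54) = 3*(-78) = -234)
Q(K, V) = (-3 + V)*(K + V) (Q(K, V) = (K + V)*(-3 + V) = (-3 + V)*(K + V))
q(Z) = (-9 + Z)*(2 + Z) (q(Z) = (Z - 9)*(Z - 1*(-2)) = (-9 + Z)*(Z + 2) = (-9 + Z)*(2 + Z))
h*q(Q(5, -3)) - 82 = -234*(-18 + ((-3)**2 - 3*5 - 3*(-3) + 5*(-3))**2 - 7*((-3)**2 - 3*5 - 3*(-3) + 5*(-3))) - 82 = -234*(-18 + (9 - 15 + 9 - 15)**2 - 7*(9 - 15 + 9 - 15)) - 82 = -234*(-18 + (-12)**2 - 7*(-12)) - 82 = -234*(-18 + 144 + 84) - 82 = -234*210 - 82 = -49140 - 82 = -49222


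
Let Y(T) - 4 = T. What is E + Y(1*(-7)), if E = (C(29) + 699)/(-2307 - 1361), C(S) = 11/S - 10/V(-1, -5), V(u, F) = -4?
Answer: -678941/212744 ≈ -3.1914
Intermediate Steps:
Y(T) = 4 + T
C(S) = 5/2 + 11/S (C(S) = 11/S - 10/(-4) = 11/S - 10*(-¼) = 11/S + 5/2 = 5/2 + 11/S)
E = -40709/212744 (E = ((5/2 + 11/29) + 699)/(-2307 - 1361) = ((5/2 + 11*(1/29)) + 699)/(-3668) = ((5/2 + 11/29) + 699)*(-1/3668) = (167/58 + 699)*(-1/3668) = (40709/58)*(-1/3668) = -40709/212744 ≈ -0.19135)
E + Y(1*(-7)) = -40709/212744 + (4 + 1*(-7)) = -40709/212744 + (4 - 7) = -40709/212744 - 3 = -678941/212744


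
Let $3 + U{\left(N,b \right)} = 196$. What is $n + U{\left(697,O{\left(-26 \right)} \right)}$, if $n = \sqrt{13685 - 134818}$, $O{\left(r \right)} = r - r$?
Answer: $193 + i \sqrt{121133} \approx 193.0 + 348.04 i$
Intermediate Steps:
$O{\left(r \right)} = 0$
$n = i \sqrt{121133}$ ($n = \sqrt{-121133} = i \sqrt{121133} \approx 348.04 i$)
$U{\left(N,b \right)} = 193$ ($U{\left(N,b \right)} = -3 + 196 = 193$)
$n + U{\left(697,O{\left(-26 \right)} \right)} = i \sqrt{121133} + 193 = 193 + i \sqrt{121133}$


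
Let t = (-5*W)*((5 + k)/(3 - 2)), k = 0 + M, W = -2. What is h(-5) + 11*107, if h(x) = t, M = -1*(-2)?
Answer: 1247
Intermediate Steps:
M = 2
k = 2 (k = 0 + 2 = 2)
t = 70 (t = (-5*(-2))*((5 + 2)/(3 - 2)) = 10*(7/1) = 10*(7*1) = 10*7 = 70)
h(x) = 70
h(-5) + 11*107 = 70 + 11*107 = 70 + 1177 = 1247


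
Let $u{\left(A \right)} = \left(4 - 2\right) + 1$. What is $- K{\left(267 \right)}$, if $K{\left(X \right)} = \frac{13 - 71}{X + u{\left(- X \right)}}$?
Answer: $\frac{29}{135} \approx 0.21481$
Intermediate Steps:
$u{\left(A \right)} = 3$ ($u{\left(A \right)} = 2 + 1 = 3$)
$K{\left(X \right)} = - \frac{58}{3 + X}$ ($K{\left(X \right)} = \frac{13 - 71}{X + 3} = - \frac{58}{3 + X}$)
$- K{\left(267 \right)} = - \frac{-58}{3 + 267} = - \frac{-58}{270} = \left(-1\right) \left(- \frac{29}{135}\right) = \frac{29}{135}$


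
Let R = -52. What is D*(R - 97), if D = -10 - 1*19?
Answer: 4321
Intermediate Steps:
D = -29 (D = -10 - 19 = -29)
D*(R - 97) = -29*(-52 - 97) = -29*(-149) = 4321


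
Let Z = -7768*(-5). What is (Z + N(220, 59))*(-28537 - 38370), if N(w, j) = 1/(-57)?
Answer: -148124002253/57 ≈ -2.5987e+9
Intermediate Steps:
N(w, j) = -1/57
Z = 38840
(Z + N(220, 59))*(-28537 - 38370) = (38840 - 1/57)*(-28537 - 38370) = (2213879/57)*(-66907) = -148124002253/57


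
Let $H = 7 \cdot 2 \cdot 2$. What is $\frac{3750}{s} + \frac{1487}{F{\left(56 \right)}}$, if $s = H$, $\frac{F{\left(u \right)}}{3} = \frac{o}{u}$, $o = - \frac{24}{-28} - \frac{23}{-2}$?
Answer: $\frac{17294437}{7266} \approx 2380.2$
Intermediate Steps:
$H = 28$ ($H = 14 \cdot 2 = 28$)
$o = \frac{173}{14}$ ($o = \left(-24\right) \left(- \frac{1}{28}\right) - - \frac{23}{2} = \frac{6}{7} + \frac{23}{2} = \frac{173}{14} \approx 12.357$)
$F{\left(u \right)} = \frac{519}{14 u}$ ($F{\left(u \right)} = 3 \frac{173}{14 u} = \frac{519}{14 u}$)
$s = 28$
$\frac{3750}{s} + \frac{1487}{F{\left(56 \right)}} = \frac{3750}{28} + \frac{1487}{\frac{519}{14} \cdot \frac{1}{56}} = 3750 \cdot \frac{1}{28} + \frac{1487}{\frac{519}{14} \cdot \frac{1}{56}} = \frac{1875}{14} + \frac{1487}{\frac{519}{784}} = \frac{1875}{14} + 1487 \cdot \frac{784}{519} = \frac{1875}{14} + \frac{1165808}{519} = \frac{17294437}{7266}$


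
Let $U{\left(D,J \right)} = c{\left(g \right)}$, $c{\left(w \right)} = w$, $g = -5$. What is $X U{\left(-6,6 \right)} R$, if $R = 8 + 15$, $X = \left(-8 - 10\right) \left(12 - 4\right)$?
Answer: $16560$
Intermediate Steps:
$U{\left(D,J \right)} = -5$
$X = -144$ ($X = \left(-8 - 10\right) 8 = \left(-18\right) 8 = -144$)
$R = 23$
$X U{\left(-6,6 \right)} R = \left(-144\right) \left(-5\right) 23 = 720 \cdot 23 = 16560$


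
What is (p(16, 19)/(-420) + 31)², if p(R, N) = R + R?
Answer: 10543009/11025 ≈ 956.28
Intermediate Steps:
p(R, N) = 2*R
(p(16, 19)/(-420) + 31)² = ((2*16)/(-420) + 31)² = (32*(-1/420) + 31)² = (-8/105 + 31)² = (3247/105)² = 10543009/11025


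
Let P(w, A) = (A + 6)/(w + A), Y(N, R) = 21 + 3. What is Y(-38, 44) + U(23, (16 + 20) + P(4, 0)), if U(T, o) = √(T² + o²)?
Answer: 24 + √7741/2 ≈ 67.991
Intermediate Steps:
Y(N, R) = 24
P(w, A) = (6 + A)/(A + w)
Y(-38, 44) + U(23, (16 + 20) + P(4, 0)) = 24 + √(23² + ((16 + 20) + (6 + 0)/(0 + 4))²) = 24 + √(529 + (36 + 6/4)²) = 24 + √(529 + (36 + (¼)*6)²) = 24 + √(529 + (36 + 3/2)²) = 24 + √(529 + (75/2)²) = 24 + √(529 + 5625/4) = 24 + √(7741/4) = 24 + √7741/2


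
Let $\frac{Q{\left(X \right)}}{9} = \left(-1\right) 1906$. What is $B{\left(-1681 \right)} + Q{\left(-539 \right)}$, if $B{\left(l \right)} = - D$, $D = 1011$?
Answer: $-18165$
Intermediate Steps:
$B{\left(l \right)} = -1011$ ($B{\left(l \right)} = \left(-1\right) 1011 = -1011$)
$Q{\left(X \right)} = -17154$ ($Q{\left(X \right)} = 9 \left(\left(-1\right) 1906\right) = 9 \left(-1906\right) = -17154$)
$B{\left(-1681 \right)} + Q{\left(-539 \right)} = -1011 - 17154 = -18165$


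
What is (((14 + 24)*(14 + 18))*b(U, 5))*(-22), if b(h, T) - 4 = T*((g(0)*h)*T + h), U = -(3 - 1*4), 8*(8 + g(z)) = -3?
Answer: 5360432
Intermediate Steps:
g(z) = -67/8 (g(z) = -8 + (⅛)*(-3) = -8 - 3/8 = -67/8)
U = 1 (U = -(3 - 4) = -1*(-1) = 1)
b(h, T) = 4 + T*(h - 67*T*h/8) (b(h, T) = 4 + T*((-67*h/8)*T + h) = 4 + T*(-67*T*h/8 + h) = 4 + T*(h - 67*T*h/8))
(((14 + 24)*(14 + 18))*b(U, 5))*(-22) = (((14 + 24)*(14 + 18))*(4 + 5*1 - 67/8*1*5²))*(-22) = ((38*32)*(4 + 5 - 67/8*1*25))*(-22) = (1216*(4 + 5 - 1675/8))*(-22) = (1216*(-1603/8))*(-22) = -243656*(-22) = 5360432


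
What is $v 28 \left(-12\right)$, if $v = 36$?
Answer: $-12096$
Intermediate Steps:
$v 28 \left(-12\right) = 36 \cdot 28 \left(-12\right) = 1008 \left(-12\right) = -12096$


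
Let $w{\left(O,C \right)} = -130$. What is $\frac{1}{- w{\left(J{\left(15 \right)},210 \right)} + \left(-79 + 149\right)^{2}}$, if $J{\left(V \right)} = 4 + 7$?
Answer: $\frac{1}{5030} \approx 0.00019881$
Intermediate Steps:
$J{\left(V \right)} = 11$
$\frac{1}{- w{\left(J{\left(15 \right)},210 \right)} + \left(-79 + 149\right)^{2}} = \frac{1}{\left(-1\right) \left(-130\right) + \left(-79 + 149\right)^{2}} = \frac{1}{130 + 70^{2}} = \frac{1}{130 + 4900} = \frac{1}{5030}$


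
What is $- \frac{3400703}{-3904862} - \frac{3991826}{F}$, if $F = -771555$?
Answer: $\frac{18211359061177}{3012815800410} \approx 6.0446$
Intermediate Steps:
$- \frac{3400703}{-3904862} - \frac{3991826}{F} = - \frac{3400703}{-3904862} - \frac{3991826}{-771555} = \left(-3400703\right) \left(- \frac{1}{3904862}\right) - - \frac{3991826}{771555} = \frac{3400703}{3904862} + \frac{3991826}{771555} = \frac{18211359061177}{3012815800410}$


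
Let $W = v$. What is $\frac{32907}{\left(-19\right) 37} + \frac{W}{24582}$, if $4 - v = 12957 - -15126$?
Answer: $- \frac{828659411}{17281146} \approx -47.952$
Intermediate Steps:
$v = -28079$ ($v = 4 - \left(12957 - -15126\right) = 4 - \left(12957 + 15126\right) = 4 - 28083 = -28079$)
$W = -28079$
$\frac{32907}{\left(-19\right) 37} + \frac{W}{24582} = \frac{32907}{\left(-19\right) 37} - \frac{28079}{24582} = \frac{32907}{-703} - \frac{28079}{24582} = 32907 \left(- \frac{1}{703}\right) - \frac{28079}{24582} = - \frac{32907}{703} - \frac{28079}{24582} = - \frac{828659411}{17281146}$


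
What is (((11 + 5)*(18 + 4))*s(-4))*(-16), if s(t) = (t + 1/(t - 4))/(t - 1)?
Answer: -23232/5 ≈ -4646.4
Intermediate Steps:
s(t) = (t + 1/(-4 + t))/(-1 + t)
(((11 + 5)*(18 + 4))*s(-4))*(-16) = (((11 + 5)*(18 + 4))*((1 + (-4)**2 - 4*(-4))/(4 + (-4)**2 - 5*(-4))))*(-16) = ((16*22)*((1 + 16 + 16)/(4 + 16 + 20)))*(-16) = (352*(33/40))*(-16) = (1452/5)*(-16) = -23232/5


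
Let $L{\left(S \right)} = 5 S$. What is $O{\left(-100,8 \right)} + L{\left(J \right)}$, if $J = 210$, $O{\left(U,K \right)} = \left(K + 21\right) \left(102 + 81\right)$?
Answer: $6357$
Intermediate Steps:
$O{\left(U,K \right)} = 3843 + 183 K$ ($O{\left(U,K \right)} = \left(21 + K\right) 183 = 3843 + 183 K$)
$O{\left(-100,8 \right)} + L{\left(J \right)} = \left(3843 + 183 \cdot 8\right) + 5 \cdot 210 = \left(3843 + 1464\right) + 1050 = 5307 + 1050 = 6357$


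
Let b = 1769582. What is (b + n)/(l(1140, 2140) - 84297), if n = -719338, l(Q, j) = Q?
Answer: -1050244/83157 ≈ -12.630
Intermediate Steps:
(b + n)/(l(1140, 2140) - 84297) = (1769582 - 719338)/(1140 - 84297) = 1050244/(-83157) = 1050244*(-1/83157) = -1050244/83157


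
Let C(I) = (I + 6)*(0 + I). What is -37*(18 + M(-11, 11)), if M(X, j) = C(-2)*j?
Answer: 2590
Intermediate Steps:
C(I) = I*(6 + I) (C(I) = (6 + I)*I = I*(6 + I))
M(X, j) = -8*j (M(X, j) = (-2*(6 - 2))*j = (-2*4)*j = -8*j)
-37*(18 + M(-11, 11)) = -37*(18 - 8*11) = -37*(18 - 88) = -37*(-70) = 2590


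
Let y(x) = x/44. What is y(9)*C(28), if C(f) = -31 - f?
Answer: -531/44 ≈ -12.068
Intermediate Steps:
y(x) = x/44 (y(x) = x*(1/44) = x/44)
y(9)*C(28) = ((1/44)*9)*(-31 - 1*28) = 9*(-31 - 28)/44 = (9/44)*(-59) = -531/44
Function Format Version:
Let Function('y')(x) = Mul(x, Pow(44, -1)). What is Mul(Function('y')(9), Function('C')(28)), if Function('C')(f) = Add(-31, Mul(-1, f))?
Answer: Rational(-531, 44) ≈ -12.068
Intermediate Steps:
Function('y')(x) = Mul(Rational(1, 44), x) (Function('y')(x) = Mul(x, Rational(1, 44)) = Mul(Rational(1, 44), x))
Mul(Function('y')(9), Function('C')(28)) = Mul(Mul(Rational(1, 44), 9), Add(-31, Mul(-1, 28))) = Mul(Rational(9, 44), Add(-31, -28)) = Mul(Rational(9, 44), -59) = Rational(-531, 44)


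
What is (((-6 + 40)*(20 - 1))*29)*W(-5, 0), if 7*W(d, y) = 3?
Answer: 56202/7 ≈ 8028.9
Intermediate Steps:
W(d, y) = 3/7 (W(d, y) = (⅐)*3 = 3/7)
(((-6 + 40)*(20 - 1))*29)*W(-5, 0) = (((-6 + 40)*(20 - 1))*29)*(3/7) = ((34*19)*29)*(3/7) = (646*29)*(3/7) = 18734*(3/7) = 56202/7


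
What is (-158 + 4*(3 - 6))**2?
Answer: 28900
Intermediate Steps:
(-158 + 4*(3 - 6))**2 = (-158 + 4*(-3))**2 = (-158 - 12)**2 = (-170)**2 = 28900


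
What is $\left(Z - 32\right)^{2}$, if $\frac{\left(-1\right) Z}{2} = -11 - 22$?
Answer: $1156$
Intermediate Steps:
$Z = 66$ ($Z = - 2 \left(-11 - 22\right) = \left(-2\right) \left(-33\right) = 66$)
$\left(Z - 32\right)^{2} = \left(66 - 32\right)^{2} = 34^{2} = 1156$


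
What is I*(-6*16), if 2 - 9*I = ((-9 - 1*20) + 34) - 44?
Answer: -1312/3 ≈ -437.33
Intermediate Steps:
I = 41/9 (I = 2/9 - (((-9 - 1*20) + 34) - 44)/9 = 2/9 - (((-9 - 20) + 34) - 44)/9 = 2/9 - ((-29 + 34) - 44)/9 = 2/9 - (5 - 44)/9 = 2/9 - ⅑*(-39) = 2/9 + 13/3 = 41/9 ≈ 4.5556)
I*(-6*16) = 41*(-6*16)/9 = (41/9)*(-96) = -1312/3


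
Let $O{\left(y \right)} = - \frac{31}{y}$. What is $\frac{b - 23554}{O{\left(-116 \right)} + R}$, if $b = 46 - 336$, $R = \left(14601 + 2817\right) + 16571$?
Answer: $- \frac{2765904}{3942755} \approx -0.70152$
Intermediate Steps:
$R = 33989$ ($R = 17418 + 16571 = 33989$)
$b = -290$ ($b = 46 - 336 = -290$)
$\frac{b - 23554}{O{\left(-116 \right)} + R} = \frac{-290 - 23554}{- \frac{31}{-116} + 33989} = - \frac{23844}{\left(-31\right) \left(- \frac{1}{116}\right) + 33989} = - \frac{23844}{\frac{31}{116} + 33989} = - \frac{23844}{\frac{3942755}{116}} = \left(-23844\right) \frac{116}{3942755} = - \frac{2765904}{3942755}$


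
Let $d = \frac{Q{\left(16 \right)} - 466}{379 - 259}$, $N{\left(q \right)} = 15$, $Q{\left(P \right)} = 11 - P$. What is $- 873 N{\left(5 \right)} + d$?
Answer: $- \frac{523957}{40} \approx -13099.0$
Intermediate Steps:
$d = - \frac{157}{40}$ ($d = \frac{\left(11 - 16\right) - 466}{379 - 259} = \frac{\left(11 - 16\right) - 466}{120} = \left(-5 - 466\right) \frac{1}{120} = \left(-471\right) \frac{1}{120} = - \frac{157}{40} \approx -3.925$)
$- 873 N{\left(5 \right)} + d = \left(-873\right) 15 - \frac{157}{40} = -13095 - \frac{157}{40} = - \frac{523957}{40}$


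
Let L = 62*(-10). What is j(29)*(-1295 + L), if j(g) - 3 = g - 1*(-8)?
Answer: -76600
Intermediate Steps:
L = -620
j(g) = 11 + g (j(g) = 3 + (g - 1*(-8)) = 3 + (g + 8) = 3 + (8 + g) = 11 + g)
j(29)*(-1295 + L) = (11 + 29)*(-1295 - 620) = 40*(-1915) = -76600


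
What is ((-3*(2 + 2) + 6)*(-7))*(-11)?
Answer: -462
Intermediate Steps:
((-3*(2 + 2) + 6)*(-7))*(-11) = ((-3*4 + 6)*(-7))*(-11) = ((-12 + 6)*(-7))*(-11) = -6*(-7)*(-11) = 42*(-11) = -462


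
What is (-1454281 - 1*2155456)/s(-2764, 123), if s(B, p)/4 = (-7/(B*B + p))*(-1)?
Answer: -27577737317603/28 ≈ -9.8492e+11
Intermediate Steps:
s(B, p) = 28/(p + B**2) (s(B, p) = 4*((-7/(B*B + p))*(-1)) = 4*((-7/(B**2 + p))*(-1)) = 4*((-7/(p + B**2))*(-1)) = 4*(-7/(p + B**2)*(-1)) = 4*(7/(p + B**2)) = 28/(p + B**2))
(-1454281 - 1*2155456)/s(-2764, 123) = (-1454281 - 1*2155456)/((28/(123 + (-2764)**2))) = (-1454281 - 2155456)/((28/(123 + 7639696))) = -3609737/(28/7639819) = -3609737/(28*(1/7639819)) = -3609737/28/7639819 = -3609737*7639819/28 = -27577737317603/28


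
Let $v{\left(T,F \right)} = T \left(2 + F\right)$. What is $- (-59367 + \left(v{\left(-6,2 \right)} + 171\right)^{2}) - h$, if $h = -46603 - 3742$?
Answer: $88103$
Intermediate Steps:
$h = -50345$ ($h = -46603 - 3742 = -50345$)
$- (-59367 + \left(v{\left(-6,2 \right)} + 171\right)^{2}) - h = - (-59367 + \left(- 6 \left(2 + 2\right) + 171\right)^{2}) - -50345 = - (-59367 + \left(\left(-6\right) 4 + 171\right)^{2}) + 50345 = - (-59367 + \left(-24 + 171\right)^{2}) + 50345 = - (-59367 + 147^{2}) + 50345 = - (-59367 + 21609) + 50345 = \left(-1\right) \left(-37758\right) + 50345 = 37758 + 50345 = 88103$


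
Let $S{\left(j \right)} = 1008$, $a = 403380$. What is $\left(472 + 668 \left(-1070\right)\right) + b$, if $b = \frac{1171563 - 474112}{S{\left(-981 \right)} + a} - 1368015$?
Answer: $- \frac{842057648113}{404388} \approx -2.0823 \cdot 10^{6}$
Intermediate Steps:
$b = - \frac{553208152369}{404388}$ ($b = \frac{1171563 - 474112}{1008 + 403380} - 1368015 = \frac{697451}{404388} - 1368015 = - \frac{553208152369}{404388} \approx -1.368 \cdot 10^{6}$)
$\left(472 + 668 \left(-1070\right)\right) + b = \left(472 + 668 \left(-1070\right)\right) - \frac{553208152369}{404388} = \left(472 - 714760\right) - \frac{553208152369}{404388} = -714288 - \frac{553208152369}{404388} = - \frac{842057648113}{404388}$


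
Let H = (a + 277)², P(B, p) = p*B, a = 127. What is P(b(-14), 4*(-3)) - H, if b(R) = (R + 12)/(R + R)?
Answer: -1142518/7 ≈ -1.6322e+5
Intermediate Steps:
b(R) = (12 + R)/(2*R) (b(R) = (12 + R)/((2*R)) = (12 + R)*(1/(2*R)) = (12 + R)/(2*R))
P(B, p) = B*p
H = 163216 (H = (127 + 277)² = 404² = 163216)
P(b(-14), 4*(-3)) - H = ((½)*(12 - 14)/(-14))*(4*(-3)) - 1*163216 = ((½)*(-1/14)*(-2))*(-12) - 163216 = (1/14)*(-12) - 163216 = -6/7 - 163216 = -1142518/7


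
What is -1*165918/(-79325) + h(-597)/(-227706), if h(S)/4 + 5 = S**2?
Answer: -37653232546/9031389225 ≈ -4.1692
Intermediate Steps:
h(S) = -20 + 4*S**2
-1*165918/(-79325) + h(-597)/(-227706) = -1*165918/(-79325) + (-20 + 4*(-597)**2)/(-227706) = -165918*(-1/79325) + (-20 + 4*356409)*(-1/227706) = 165918/79325 + (-20 + 1425636)*(-1/227706) = 165918/79325 + 1425616*(-1/227706) = 165918/79325 - 712808/113853 = -37653232546/9031389225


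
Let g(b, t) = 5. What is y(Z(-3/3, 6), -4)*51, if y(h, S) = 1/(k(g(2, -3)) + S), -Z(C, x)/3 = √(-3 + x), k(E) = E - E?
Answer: -51/4 ≈ -12.750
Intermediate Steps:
k(E) = 0
Z(C, x) = -3*√(-3 + x)
y(h, S) = 1/S (y(h, S) = 1/(0 + S) = 1/S)
y(Z(-3/3, 6), -4)*51 = 51/(-4) = -¼*51 = -51/4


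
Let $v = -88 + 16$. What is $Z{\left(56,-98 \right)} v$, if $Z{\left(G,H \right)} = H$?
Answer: $7056$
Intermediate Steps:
$v = -72$
$Z{\left(56,-98 \right)} v = \left(-98\right) \left(-72\right) = 7056$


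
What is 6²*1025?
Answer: 36900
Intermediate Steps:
6²*1025 = 36*1025 = 36900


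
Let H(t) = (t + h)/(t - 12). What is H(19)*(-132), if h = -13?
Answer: -792/7 ≈ -113.14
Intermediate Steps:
H(t) = (-13 + t)/(-12 + t) (H(t) = (t - 13)/(t - 12) = (-13 + t)/(-12 + t))
H(19)*(-132) = ((-13 + 19)/(-12 + 19))*(-132) = (6/7)*(-132) = -792/7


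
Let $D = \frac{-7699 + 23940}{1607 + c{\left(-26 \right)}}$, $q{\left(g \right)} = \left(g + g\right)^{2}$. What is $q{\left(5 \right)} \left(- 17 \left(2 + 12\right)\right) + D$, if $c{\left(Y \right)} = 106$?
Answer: $- \frac{40753159}{1713} \approx -23791.0$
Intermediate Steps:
$q{\left(g \right)} = 4 g^{2}$ ($q{\left(g \right)} = \left(2 g\right)^{2} = 4 g^{2}$)
$D = \frac{16241}{1713}$ ($D = \frac{-7699 + 23940}{1607 + 106} = \frac{16241}{1713} \approx 9.481$)
$q{\left(5 \right)} \left(- 17 \left(2 + 12\right)\right) + D = 4 \cdot 5^{2} \left(- 17 \left(2 + 12\right)\right) + \frac{16241}{1713} = 4 \cdot 25 \left(\left(-17\right) 14\right) + \frac{16241}{1713} = 100 \left(-238\right) + \frac{16241}{1713} = -23800 + \frac{16241}{1713} = - \frac{40753159}{1713}$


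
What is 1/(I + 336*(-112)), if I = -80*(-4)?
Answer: -1/37312 ≈ -2.6801e-5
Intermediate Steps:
I = 320
1/(I + 336*(-112)) = 1/(320 + 336*(-112)) = 1/(320 - 37632) = 1/(-37312) = -1/37312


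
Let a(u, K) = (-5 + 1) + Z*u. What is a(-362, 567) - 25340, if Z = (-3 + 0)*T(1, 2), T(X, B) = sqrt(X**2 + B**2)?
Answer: -25344 + 1086*sqrt(5) ≈ -22916.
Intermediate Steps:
T(X, B) = sqrt(B**2 + X**2)
Z = -3*sqrt(5) (Z = (-3 + 0)*sqrt(2**2 + 1**2) = -3*sqrt(4 + 1) = -3*sqrt(5) ≈ -6.7082)
a(u, K) = -4 - 3*u*sqrt(5) (a(u, K) = (-5 + 1) + (-3*sqrt(5))*u = -4 - 3*u*sqrt(5))
a(-362, 567) - 25340 = (-4 - 3*(-362)*sqrt(5)) - 25340 = (-4 + 1086*sqrt(5)) - 25340 = -25344 + 1086*sqrt(5)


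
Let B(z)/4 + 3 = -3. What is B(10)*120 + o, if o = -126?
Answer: -3006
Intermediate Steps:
B(z) = -24 (B(z) = -12 + 4*(-3) = -12 - 12 = -24)
B(10)*120 + o = -24*120 - 126 = -2880 - 126 = -3006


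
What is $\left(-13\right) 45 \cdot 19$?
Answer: $-11115$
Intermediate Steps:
$\left(-13\right) 45 \cdot 19 = \left(-585\right) 19 = -11115$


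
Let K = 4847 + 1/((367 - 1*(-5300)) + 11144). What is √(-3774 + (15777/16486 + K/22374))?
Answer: I*√33303041819709261185417830/93952543494 ≈ 61.423*I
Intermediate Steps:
K = 81482918/16811 (K = 4847 + 1/((367 + 5300) + 11144) = 4847 + 1/(5667 + 11144) = 4847 + 1/16811 = 81482918/16811 ≈ 4847.0)
√(-3774 + (15777/16486 + K/22374)) = √(-3774 + (15777/16486 + (81482918/16811)/22374)) = √(-3774 + (15777*(1/16486) + (81482918/16811)*(1/22374))) = √(-3774 + (15777/16486 + 3703769/17096787)) = √(-3774 + 330796344233/281857630482) = √(-1063399901094835/281857630482) = I*√33303041819709261185417830/93952543494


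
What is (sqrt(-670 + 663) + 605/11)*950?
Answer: 52250 + 950*I*sqrt(7) ≈ 52250.0 + 2513.5*I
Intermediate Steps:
(sqrt(-670 + 663) + 605/11)*950 = (sqrt(-7) + 605*(1/11))*950 = (I*sqrt(7) + 55)*950 = (55 + I*sqrt(7))*950 = 52250 + 950*I*sqrt(7)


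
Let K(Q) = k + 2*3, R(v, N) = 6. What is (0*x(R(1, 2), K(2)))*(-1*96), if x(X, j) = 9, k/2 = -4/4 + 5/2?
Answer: 0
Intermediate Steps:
k = 3 (k = 2*(-4/4 + 5/2) = 2*(-4*1/4 + 5*(1/2)) = 2*(-1 + 5/2) = 2*(3/2) = 3)
K(Q) = 9 (K(Q) = 3 + 2*3 = 3 + 6 = 9)
(0*x(R(1, 2), K(2)))*(-1*96) = (0*9)*(-1*96) = 0*(-96) = 0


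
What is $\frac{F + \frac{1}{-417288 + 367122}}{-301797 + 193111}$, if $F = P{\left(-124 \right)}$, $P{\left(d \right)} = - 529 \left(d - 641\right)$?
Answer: $- \frac{20301427709}{5452341876} \approx -3.7234$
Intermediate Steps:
$P{\left(d \right)} = 339089 - 529 d$ ($P{\left(d \right)} = - 529 \left(-641 + d\right) = 339089 - 529 d$)
$F = 404685$ ($F = 339089 - -65596 = 339089 + 65596 = 404685$)
$\frac{F + \frac{1}{-417288 + 367122}}{-301797 + 193111} = \frac{404685 + \frac{1}{-417288 + 367122}}{-301797 + 193111} = \frac{404685 + \frac{1}{-50166}}{-108686} = \left(404685 - \frac{1}{50166}\right) \left(- \frac{1}{108686}\right) = \frac{20301427709}{50166} \left(- \frac{1}{108686}\right) = - \frac{20301427709}{5452341876}$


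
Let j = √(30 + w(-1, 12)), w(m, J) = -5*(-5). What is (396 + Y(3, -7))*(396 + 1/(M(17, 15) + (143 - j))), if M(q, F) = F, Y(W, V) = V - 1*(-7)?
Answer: 1302064104/8303 + 132*√55/8303 ≈ 1.5682e+5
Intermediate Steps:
w(m, J) = 25
Y(W, V) = 7 + V (Y(W, V) = V + 7 = 7 + V)
j = √55 (j = √(30 + 25) = √55 ≈ 7.4162)
(396 + Y(3, -7))*(396 + 1/(M(17, 15) + (143 - j))) = (396 + (7 - 7))*(396 + 1/(15 + (143 - √55))) = (396 + 0)*(396 + 1/(158 - √55)) = 396*(396 + 1/(158 - √55)) = 156816 + 396/(158 - √55)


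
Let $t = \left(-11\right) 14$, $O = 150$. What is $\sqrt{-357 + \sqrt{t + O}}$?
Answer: $\sqrt{-357 + 2 i} \approx 0.05293 + 18.895 i$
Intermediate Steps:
$t = -154$
$\sqrt{-357 + \sqrt{t + O}} = \sqrt{-357 + \sqrt{-154 + 150}} = \sqrt{-357 + \sqrt{-4}} = \sqrt{-357 + 2 i}$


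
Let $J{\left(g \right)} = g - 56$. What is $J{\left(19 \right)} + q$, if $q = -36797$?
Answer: $-36834$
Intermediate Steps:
$J{\left(g \right)} = -56 + g$
$J{\left(19 \right)} + q = \left(-56 + 19\right) - 36797 = -37 - 36797 = -36834$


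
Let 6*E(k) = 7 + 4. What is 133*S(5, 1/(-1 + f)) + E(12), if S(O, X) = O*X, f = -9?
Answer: -194/3 ≈ -64.667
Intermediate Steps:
E(k) = 11/6 (E(k) = (7 + 4)/6 = (1/6)*11 = 11/6)
133*S(5, 1/(-1 + f)) + E(12) = 133*(5/(-1 - 9)) + 11/6 = 133*(5/(-10)) + 11/6 = 133*(5*(-1/10)) + 11/6 = 133*(-1/2) + 11/6 = -133/2 + 11/6 = -194/3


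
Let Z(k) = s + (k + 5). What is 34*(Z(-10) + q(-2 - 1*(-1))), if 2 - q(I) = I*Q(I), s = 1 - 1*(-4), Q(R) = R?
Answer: 34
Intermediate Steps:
s = 5 (s = 1 + 4 = 5)
Z(k) = 10 + k (Z(k) = 5 + (k + 5) = 5 + (5 + k) = 10 + k)
q(I) = 2 - I² (q(I) = 2 - I*I = 2 - I²)
34*(Z(-10) + q(-2 - 1*(-1))) = 34*((10 - 10) + (2 - (-2 - 1*(-1))²)) = 34*(0 + (2 - (-2 + 1)²)) = 34*(0 + (2 - 1*(-1)²)) = 34*(0 + (2 - 1*1)) = 34*(0 + (2 - 1)) = 34*(0 + 1) = 34*1 = 34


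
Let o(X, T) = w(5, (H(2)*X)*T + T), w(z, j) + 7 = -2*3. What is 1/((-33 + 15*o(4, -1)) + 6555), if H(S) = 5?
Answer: 1/6327 ≈ 0.00015805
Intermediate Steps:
w(z, j) = -13 (w(z, j) = -7 - 2*3 = -7 - 6 = -13)
o(X, T) = -13
1/((-33 + 15*o(4, -1)) + 6555) = 1/((-33 + 15*(-13)) + 6555) = 1/((-33 - 195) + 6555) = 1/(-228 + 6555) = 1/6327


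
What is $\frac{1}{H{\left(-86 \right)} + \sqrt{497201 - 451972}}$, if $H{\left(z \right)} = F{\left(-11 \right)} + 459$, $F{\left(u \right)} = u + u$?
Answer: $\frac{437}{145740} - \frac{\sqrt{45229}}{145740} \approx 0.0015392$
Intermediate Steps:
$F{\left(u \right)} = 2 u$
$H{\left(z \right)} = 437$ ($H{\left(z \right)} = 2 \left(-11\right) + 459 = -22 + 459 = 437$)
$\frac{1}{H{\left(-86 \right)} + \sqrt{497201 - 451972}} = \frac{1}{437 + \sqrt{497201 - 451972}} = \frac{1}{437 + \sqrt{45229}}$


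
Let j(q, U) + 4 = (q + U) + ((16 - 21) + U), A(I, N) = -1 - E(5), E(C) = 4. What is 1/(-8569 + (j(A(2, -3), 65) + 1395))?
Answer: -1/7058 ≈ -0.00014168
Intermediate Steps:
A(I, N) = -5 (A(I, N) = -1 - 1*4 = -1 - 4 = -5)
j(q, U) = -9 + q + 2*U (j(q, U) = -4 + ((q + U) + ((16 - 21) + U)) = -4 + ((U + q) + (-5 + U)) = -4 + (-5 + q + 2*U) = -9 + q + 2*U)
1/(-8569 + (j(A(2, -3), 65) + 1395)) = 1/(-8569 + ((-9 - 5 + 2*65) + 1395)) = 1/(-8569 + ((-9 - 5 + 130) + 1395)) = 1/(-8569 + (116 + 1395)) = 1/(-8569 + 1511) = 1/(-7058) = -1/7058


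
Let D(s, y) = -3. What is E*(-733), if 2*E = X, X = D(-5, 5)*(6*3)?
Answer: 19791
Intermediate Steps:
X = -54 (X = -18*3 = -3*18 = -54)
E = -27 (E = (½)*(-54) = -27)
E*(-733) = -27*(-733) = 19791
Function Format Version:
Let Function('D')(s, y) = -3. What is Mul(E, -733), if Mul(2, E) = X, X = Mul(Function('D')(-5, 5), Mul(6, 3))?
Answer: 19791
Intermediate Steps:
X = -54 (X = Mul(-3, Mul(6, 3)) = Mul(-3, 18) = -54)
E = -27 (E = Mul(Rational(1, 2), -54) = -27)
Mul(E, -733) = Mul(-27, -733) = 19791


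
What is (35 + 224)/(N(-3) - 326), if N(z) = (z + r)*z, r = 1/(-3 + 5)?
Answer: -74/91 ≈ -0.81319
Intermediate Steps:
r = 1/2 ≈ 0.50000
N(z) = z*(1/2 + z) (N(z) = (z + 1/2)*z = (1/2 + z)*z = z*(1/2 + z))
(35 + 224)/(N(-3) - 326) = (35 + 224)/(-3*(1/2 - 3) - 326) = 259/(-3*(-5/2) - 326) = 259/(15/2 - 326) = 259/(-637/2) = 259*(-2/637) = -74/91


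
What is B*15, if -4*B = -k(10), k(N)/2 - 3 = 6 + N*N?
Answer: 1635/2 ≈ 817.50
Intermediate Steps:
k(N) = 18 + 2*N² (k(N) = 6 + 2*(6 + N*N) = 6 + 2*(6 + N²) = 6 + (12 + 2*N²) = 18 + 2*N²)
B = 109/2 (B = -(-1)*(18 + 2*10²)/4 = -(-1)*(18 + 2*100)/4 = -(-1)*(18 + 200)/4 = -(-1)*218/4 = -¼*(-218) = 109/2 ≈ 54.500)
B*15 = (109/2)*15 = 1635/2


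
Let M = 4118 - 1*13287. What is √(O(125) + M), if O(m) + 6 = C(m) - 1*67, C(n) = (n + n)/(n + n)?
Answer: I*√9241 ≈ 96.13*I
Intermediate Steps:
C(n) = 1 (C(n) = (2*n)/((2*n)) = (2*n)*(1/(2*n)) = 1)
M = -9169 (M = 4118 - 13287 = -9169)
O(m) = -72 (O(m) = -6 + (1 - 1*67) = -6 + (1 - 67) = -6 - 66 = -72)
√(O(125) + M) = √(-72 - 9169) = √(-9241) = I*√9241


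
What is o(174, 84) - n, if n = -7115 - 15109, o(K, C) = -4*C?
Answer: 21888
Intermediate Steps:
n = -22224
o(174, 84) - n = -4*84 - 1*(-22224) = -336 + 22224 = 21888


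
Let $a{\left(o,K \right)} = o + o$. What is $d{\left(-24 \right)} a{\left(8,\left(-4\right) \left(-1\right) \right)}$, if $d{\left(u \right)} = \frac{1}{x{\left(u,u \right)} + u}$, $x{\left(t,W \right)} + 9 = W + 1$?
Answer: $- \frac{2}{7} \approx -0.28571$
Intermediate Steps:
$x{\left(t,W \right)} = -8 + W$ ($x{\left(t,W \right)} = -9 + \left(W + 1\right) = -9 + \left(1 + W\right) = -8 + W$)
$a{\left(o,K \right)} = 2 o$
$d{\left(u \right)} = \frac{1}{-8 + 2 u}$ ($d{\left(u \right)} = \frac{1}{\left(-8 + u\right) + u} = \frac{1}{-8 + 2 u}$)
$d{\left(-24 \right)} a{\left(8,\left(-4\right) \left(-1\right) \right)} = \frac{1}{2 \left(-4 - 24\right)} 2 \cdot 8 = \frac{1}{2 \left(-28\right)} 16 = \frac{1}{2} \left(- \frac{1}{28}\right) 16 = \left(- \frac{1}{56}\right) 16 = - \frac{2}{7}$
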